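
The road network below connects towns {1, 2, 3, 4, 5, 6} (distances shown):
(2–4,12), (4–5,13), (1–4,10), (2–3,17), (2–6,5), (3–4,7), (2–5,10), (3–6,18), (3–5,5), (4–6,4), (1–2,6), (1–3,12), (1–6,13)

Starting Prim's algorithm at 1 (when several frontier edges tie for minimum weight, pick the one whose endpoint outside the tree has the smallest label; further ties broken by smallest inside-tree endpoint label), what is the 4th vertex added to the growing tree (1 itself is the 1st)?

4

Prim's algorithm from 1:
Step 1: cheapest edge leaving the tree is 1–2 (6); add 2.
Step 2: cheapest edge leaving the tree is 2–6 (5); add 6.
Step 3: cheapest edge leaving the tree is 4–6 (4); add 4.
Step 4: cheapest edge leaving the tree is 3–4 (7); add 3.
Step 5: cheapest edge leaving the tree is 3–5 (5); add 5.
Vertex order: 1, 2, 6, 4, 3, 5. The 4th vertex is 4.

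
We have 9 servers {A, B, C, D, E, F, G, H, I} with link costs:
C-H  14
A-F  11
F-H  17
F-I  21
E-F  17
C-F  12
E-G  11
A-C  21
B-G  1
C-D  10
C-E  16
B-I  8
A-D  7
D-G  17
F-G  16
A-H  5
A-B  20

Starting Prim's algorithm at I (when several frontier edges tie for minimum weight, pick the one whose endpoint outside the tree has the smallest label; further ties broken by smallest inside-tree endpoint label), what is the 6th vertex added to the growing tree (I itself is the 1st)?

D

Prim's algorithm from I:
Step 1: cheapest edge leaving the tree is B-I (8); add B.
Step 2: cheapest edge leaving the tree is B-G (1); add G.
Step 3: cheapest edge leaving the tree is E-G (11); add E.
Step 4: cheapest edge leaving the tree is C-E (16); add C.
Step 5: cheapest edge leaving the tree is C-D (10); add D.
Step 6: cheapest edge leaving the tree is A-D (7); add A.
Step 7: cheapest edge leaving the tree is A-H (5); add H.
Step 8: cheapest edge leaving the tree is A-F (11); add F.
Vertex order: I, B, G, E, C, D, A, H, F. The 6th vertex is D.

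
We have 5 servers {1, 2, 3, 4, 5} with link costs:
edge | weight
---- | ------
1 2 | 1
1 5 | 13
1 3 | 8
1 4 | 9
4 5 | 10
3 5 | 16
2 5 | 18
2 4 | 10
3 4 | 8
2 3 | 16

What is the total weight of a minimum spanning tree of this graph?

27

Sort edges by weight, then run Kruskal:
1 2 (1): add. Components now {1,2} {3} {4} {5}
1 3 (8): add. Components now {1,2,3} {4} {5}
3 4 (8): add. Components now {1,2,3,4} {5}
1 4 (9): skip — 1 and 4 already connected.
2 4 (10): skip — 2 and 4 already connected.
4 5 (10): add. Components now {1,2,3,4,5}
MST edges: 1 2, 1 3, 3 4, 4 5; total weight 1+8+8+10 = 27.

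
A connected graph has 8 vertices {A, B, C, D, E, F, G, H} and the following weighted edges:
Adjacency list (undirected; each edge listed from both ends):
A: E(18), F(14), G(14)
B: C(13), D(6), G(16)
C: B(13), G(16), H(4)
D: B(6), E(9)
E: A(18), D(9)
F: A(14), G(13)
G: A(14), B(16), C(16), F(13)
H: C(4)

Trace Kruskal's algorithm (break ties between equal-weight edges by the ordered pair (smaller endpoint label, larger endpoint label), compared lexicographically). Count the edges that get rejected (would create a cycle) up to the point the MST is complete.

Kruskal: consider edges lightest-first.
C-H (4): add — endpoints in different components.
B-D (6): add — endpoints in different components.
D-E (9): add — endpoints in different components.
B-C (13): add — endpoints in different components.
F-G (13): add — endpoints in different components.
A-F (14): add — endpoints in different components.
A-G (14): skip — A and G already connected.
B-G (16): add — endpoints in different components.
Edges rejected before the tree was complete: 1.

1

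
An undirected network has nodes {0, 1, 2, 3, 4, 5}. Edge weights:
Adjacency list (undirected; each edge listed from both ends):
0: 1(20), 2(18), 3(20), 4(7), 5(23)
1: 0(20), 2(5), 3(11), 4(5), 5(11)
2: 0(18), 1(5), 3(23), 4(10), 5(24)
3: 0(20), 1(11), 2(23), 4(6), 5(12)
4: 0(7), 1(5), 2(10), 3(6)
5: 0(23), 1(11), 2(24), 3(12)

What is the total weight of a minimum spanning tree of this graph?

Prim's algorithm from 0:
Step 1: frontier [0–4 7, 0–2 18, 0–1 20, 0–3 20, 0–5 23] → take 0–4 (7); add 4.
Step 2: frontier [0–2 18, 0–1 20, 0–3 20, 0–5 23, 1–4 5, 3–4 6, 2–4 10] → take 1–4 (5); add 1.
Step 3: frontier [0–2 18, 0–3 20, 0–5 23, 1–2 5, 1–3 11, 1–5 11, 3–4 6, 2–4 10] → take 1–2 (5); add 2.
Step 4: frontier [0–3 20, 0–5 23, 1–3 11, 1–5 11, 2–3 23, 2–5 24, 3–4 6] → take 3–4 (6); add 3.
Step 5: frontier [0–5 23, 1–5 11, 2–5 24, 3–5 12] → take 1–5 (11); add 5.
MST edges: 0–4, 1–4, 1–2, 3–4, 1–5; total weight 7+5+5+6+11 = 34.

34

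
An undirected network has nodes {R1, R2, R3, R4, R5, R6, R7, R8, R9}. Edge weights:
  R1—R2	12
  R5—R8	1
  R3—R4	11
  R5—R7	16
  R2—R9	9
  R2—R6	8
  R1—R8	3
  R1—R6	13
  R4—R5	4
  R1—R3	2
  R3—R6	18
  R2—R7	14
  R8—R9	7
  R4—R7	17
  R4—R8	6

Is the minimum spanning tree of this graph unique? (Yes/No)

Yes

Kruskal's algorithm — process edges by increasing weight (ties by edge label):
R5—R8 (1): add — endpoints in different components.
R1—R3 (2): add — endpoints in different components.
R1—R8 (3): add — endpoints in different components.
R4—R5 (4): add — endpoints in different components.
R4—R8 (6): skip — R8 and R4 already connected.
R8—R9 (7): add — endpoints in different components.
R2—R6 (8): add — endpoints in different components.
R2—R9 (9): add — endpoints in different components.
R3—R4 (11): skip — R3 and R4 already connected.
R1—R2 (12): skip — R2 and R1 already connected.
R1—R6 (13): skip — R6 and R1 already connected.
R2—R7 (14): add — endpoints in different components.
Every non-tree edge has weight strictly greater than the heaviest edge on the tree path between its endpoints, so the MST is unique.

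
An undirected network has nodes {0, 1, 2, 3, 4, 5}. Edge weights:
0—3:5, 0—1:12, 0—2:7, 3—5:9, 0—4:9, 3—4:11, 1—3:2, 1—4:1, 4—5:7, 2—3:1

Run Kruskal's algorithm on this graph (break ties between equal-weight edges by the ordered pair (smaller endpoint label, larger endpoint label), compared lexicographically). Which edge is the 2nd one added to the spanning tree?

2-3

Kruskal's algorithm — process edges by increasing weight (ties by edge label):
1—4 (1): add. Components now {0} {1,4} {2} {3} {5}
2—3 (1): add. Components now {0} {1,4} {2,3} {5}
1—3 (2): add. Components now {0} {1,2,3,4} {5}
0—3 (5): add. Components now {0,1,2,3,4} {5}
0—2 (7): skip — 0 and 2 already connected.
4—5 (7): add. Components now {0,1,2,3,4,5}
The 2nd edge added is 2—3.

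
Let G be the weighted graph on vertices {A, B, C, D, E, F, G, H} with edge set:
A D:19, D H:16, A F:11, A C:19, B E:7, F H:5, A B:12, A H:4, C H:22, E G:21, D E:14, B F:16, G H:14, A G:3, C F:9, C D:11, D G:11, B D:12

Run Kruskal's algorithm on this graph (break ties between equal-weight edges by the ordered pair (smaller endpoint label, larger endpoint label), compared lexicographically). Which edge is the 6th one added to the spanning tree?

C-D

Kruskal's algorithm — process edges by increasing weight (ties by edge label):
A G (3): add — endpoints in different components.
A H (4): add — endpoints in different components.
F H (5): add — endpoints in different components.
B E (7): add — endpoints in different components.
C F (9): add — endpoints in different components.
A F (11): skip — A and F already connected.
C D (11): add — endpoints in different components.
D G (11): skip — D and G already connected.
A B (12): add — endpoints in different components.
The 6th edge added is C D.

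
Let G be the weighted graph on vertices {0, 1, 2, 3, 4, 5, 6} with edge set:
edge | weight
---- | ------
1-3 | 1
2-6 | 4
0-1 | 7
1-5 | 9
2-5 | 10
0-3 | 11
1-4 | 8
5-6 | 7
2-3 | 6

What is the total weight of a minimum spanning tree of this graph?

33

Kruskal's algorithm — process edges by increasing weight (ties by edge label):
1-3 (1): add. Components now {0} {1,3} {2} {4} {5} {6}
2-6 (4): add. Components now {0} {1,3} {2,6} {4} {5}
2-3 (6): add. Components now {0} {1,2,3,6} {4} {5}
0-1 (7): add. Components now {0,1,2,3,6} {4} {5}
5-6 (7): add. Components now {0,1,2,3,5,6} {4}
1-4 (8): add. Components now {0,1,2,3,4,5,6}
MST edges: 1-3, 2-6, 2-3, 0-1, 5-6, 1-4; total weight 1+4+6+7+7+8 = 33.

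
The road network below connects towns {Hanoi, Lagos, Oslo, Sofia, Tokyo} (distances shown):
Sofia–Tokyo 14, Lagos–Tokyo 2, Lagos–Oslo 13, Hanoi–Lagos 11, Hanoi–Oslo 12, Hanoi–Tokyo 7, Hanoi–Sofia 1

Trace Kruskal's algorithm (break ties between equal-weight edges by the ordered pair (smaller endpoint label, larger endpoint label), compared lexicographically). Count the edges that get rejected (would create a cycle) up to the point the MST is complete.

1

Kruskal: consider edges lightest-first.
Hanoi–Sofia (1): add — endpoints in different components.
Lagos–Tokyo (2): add — endpoints in different components.
Hanoi–Tokyo (7): add — endpoints in different components.
Hanoi–Lagos (11): skip — Lagos and Hanoi already connected.
Hanoi–Oslo (12): add — endpoints in different components.
Edges rejected before the tree was complete: 1.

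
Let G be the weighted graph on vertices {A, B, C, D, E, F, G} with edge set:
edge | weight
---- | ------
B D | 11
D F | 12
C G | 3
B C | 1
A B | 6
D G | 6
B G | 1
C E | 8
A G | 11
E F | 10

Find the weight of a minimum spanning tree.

Kruskal's algorithm — process edges by increasing weight (ties by edge label):
B C (1): add. Components now {A} {B,C} {D} {E} {F} {G}
B G (1): add. Components now {A} {B,C,G} {D} {E} {F}
C G (3): skip — C and G already connected.
A B (6): add. Components now {A,B,C,G} {D} {E} {F}
D G (6): add. Components now {A,B,C,D,G} {E} {F}
C E (8): add. Components now {A,B,C,D,E,G} {F}
E F (10): add. Components now {A,B,C,D,E,F,G}
MST edges: B C, B G, A B, D G, C E, E F; total weight 1+1+6+6+8+10 = 32.

32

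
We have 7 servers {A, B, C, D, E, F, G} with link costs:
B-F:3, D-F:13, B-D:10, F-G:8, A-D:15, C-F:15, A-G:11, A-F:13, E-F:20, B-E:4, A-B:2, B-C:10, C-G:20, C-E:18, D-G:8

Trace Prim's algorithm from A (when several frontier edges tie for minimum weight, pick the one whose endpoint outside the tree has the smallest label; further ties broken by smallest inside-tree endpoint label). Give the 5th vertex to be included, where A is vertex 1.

G

Grow the tree from A using Prim:
Step 1: cheapest edge leaving the tree is A-B (2); add B.
Step 2: cheapest edge leaving the tree is B-F (3); add F.
Step 3: cheapest edge leaving the tree is B-E (4); add E.
Step 4: cheapest edge leaving the tree is F-G (8); add G.
Step 5: cheapest edge leaving the tree is D-G (8); add D.
Step 6: cheapest edge leaving the tree is B-C (10); add C.
Vertex order: A, B, F, E, G, D, C. The 5th vertex is G.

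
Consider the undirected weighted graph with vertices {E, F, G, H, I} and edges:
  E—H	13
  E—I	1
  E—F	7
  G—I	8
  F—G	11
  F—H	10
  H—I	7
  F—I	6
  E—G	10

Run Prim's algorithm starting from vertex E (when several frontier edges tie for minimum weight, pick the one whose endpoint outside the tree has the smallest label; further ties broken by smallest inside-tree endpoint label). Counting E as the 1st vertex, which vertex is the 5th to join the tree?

G

Grow the tree from E using Prim:
Step 1: cheapest edge leaving the tree is E—I (1); add I.
Step 2: cheapest edge leaving the tree is F—I (6); add F.
Step 3: cheapest edge leaving the tree is H—I (7); add H.
Step 4: cheapest edge leaving the tree is G—I (8); add G.
Vertex order: E, I, F, H, G. The 5th vertex is G.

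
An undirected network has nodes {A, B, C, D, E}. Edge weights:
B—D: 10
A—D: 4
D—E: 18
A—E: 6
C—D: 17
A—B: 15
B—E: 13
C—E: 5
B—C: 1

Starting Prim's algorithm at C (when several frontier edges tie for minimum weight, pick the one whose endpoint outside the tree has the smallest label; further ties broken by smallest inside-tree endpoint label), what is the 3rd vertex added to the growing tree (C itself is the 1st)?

E

Prim, starting at C.
Step 1: frontier [B—C 1, C—E 5, C—D 17] → take B—C (1); add B.
Step 2: frontier [B—D 10, B—E 13, A—B 15, C—E 5, C—D 17] → take C—E (5); add E.
Step 3: frontier [B—D 10, A—B 15, C—D 17, A—E 6, D—E 18] → take A—E (6); add A.
Step 4: frontier [A—D 4, B—D 10, C—D 17, D—E 18] → take A—D (4); add D.
Vertex order: C, B, E, A, D. The 3rd vertex is E.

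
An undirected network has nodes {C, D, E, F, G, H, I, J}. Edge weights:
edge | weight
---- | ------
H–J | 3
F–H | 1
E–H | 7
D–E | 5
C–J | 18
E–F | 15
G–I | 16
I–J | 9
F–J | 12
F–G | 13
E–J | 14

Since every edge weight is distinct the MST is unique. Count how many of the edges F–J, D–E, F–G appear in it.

2

Kruskal's algorithm — process edges by increasing weight (ties by edge label):
F–H (1): add — endpoints in different components.
H–J (3): add — endpoints in different components.
D–E (5): add — endpoints in different components.
E–H (7): add — endpoints in different components.
I–J (9): add — endpoints in different components.
F–J (12): skip — F and J already connected.
F–G (13): add — endpoints in different components.
E–J (14): skip — E and J already connected.
E–F (15): skip — E and F already connected.
G–I (16): skip — G and I already connected.
C–J (18): add — endpoints in different components.
MST edge set: {F–H, H–J, D–E, E–H, I–J, F–G, C–J}.
Of the listed edges, {D–E, F–G} are in the MST → 2.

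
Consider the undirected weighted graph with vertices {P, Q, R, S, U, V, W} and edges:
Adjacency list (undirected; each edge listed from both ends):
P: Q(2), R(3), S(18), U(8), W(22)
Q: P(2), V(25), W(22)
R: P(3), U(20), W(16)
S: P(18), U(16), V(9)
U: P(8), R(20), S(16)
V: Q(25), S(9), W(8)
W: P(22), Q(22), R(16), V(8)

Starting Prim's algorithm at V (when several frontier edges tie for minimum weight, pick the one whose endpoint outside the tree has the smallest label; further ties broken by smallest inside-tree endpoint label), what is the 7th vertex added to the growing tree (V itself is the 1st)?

U

Prim's algorithm from V:
Step 1: cheapest edge leaving the tree is V-W (8); add W.
Step 2: cheapest edge leaving the tree is S-V (9); add S.
Step 3: cheapest edge leaving the tree is R-W (16); add R.
Step 4: cheapest edge leaving the tree is P-R (3); add P.
Step 5: cheapest edge leaving the tree is P-Q (2); add Q.
Step 6: cheapest edge leaving the tree is P-U (8); add U.
Vertex order: V, W, S, R, P, Q, U. The 7th vertex is U.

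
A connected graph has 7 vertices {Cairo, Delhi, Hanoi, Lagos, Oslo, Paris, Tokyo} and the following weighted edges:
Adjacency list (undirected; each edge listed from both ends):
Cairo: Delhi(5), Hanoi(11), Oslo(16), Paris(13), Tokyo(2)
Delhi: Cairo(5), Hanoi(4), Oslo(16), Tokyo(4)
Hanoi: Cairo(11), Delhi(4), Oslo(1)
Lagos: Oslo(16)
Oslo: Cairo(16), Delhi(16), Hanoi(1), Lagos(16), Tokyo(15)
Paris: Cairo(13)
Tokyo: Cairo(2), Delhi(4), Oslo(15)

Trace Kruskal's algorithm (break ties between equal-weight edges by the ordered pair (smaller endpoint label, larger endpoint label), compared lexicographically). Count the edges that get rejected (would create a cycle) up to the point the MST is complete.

5

Kruskal's algorithm — process edges by increasing weight (ties by edge label):
Hanoi–Oslo (1): add. Components now {Lagos} {Tokyo} {Paris} {Hanoi,Oslo} {Delhi} {Cairo}
Cairo–Tokyo (2): add. Components now {Lagos} {Cairo,Tokyo} {Paris} {Hanoi,Oslo} {Delhi}
Delhi–Hanoi (4): add. Components now {Lagos} {Cairo,Tokyo} {Paris} {Delhi,Hanoi,Oslo}
Delhi–Tokyo (4): add. Components now {Lagos} {Cairo,Delhi,Hanoi,Oslo,Tokyo} {Paris}
Cairo–Delhi (5): skip — Delhi and Cairo already connected.
Cairo–Hanoi (11): skip — Hanoi and Cairo already connected.
Cairo–Paris (13): add. Components now {Lagos} {Cairo,Delhi,Hanoi,Oslo,Paris,Tokyo}
Oslo–Tokyo (15): skip — Tokyo and Oslo already connected.
Cairo–Oslo (16): skip — Oslo and Cairo already connected.
Delhi–Oslo (16): skip — Oslo and Delhi already connected.
Lagos–Oslo (16): add. Components now {Cairo,Delhi,Hanoi,Lagos,Oslo,Paris,Tokyo}
Edges rejected before the tree was complete: 5.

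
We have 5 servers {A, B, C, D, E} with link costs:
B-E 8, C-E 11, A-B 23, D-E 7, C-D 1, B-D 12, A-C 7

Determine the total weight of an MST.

23

Kruskal's algorithm — process edges by increasing weight (ties by edge label):
C-D (1): add — endpoints in different components.
A-C (7): add — endpoints in different components.
D-E (7): add — endpoints in different components.
B-E (8): add — endpoints in different components.
MST edges: C-D, A-C, D-E, B-E; total weight 1+7+7+8 = 23.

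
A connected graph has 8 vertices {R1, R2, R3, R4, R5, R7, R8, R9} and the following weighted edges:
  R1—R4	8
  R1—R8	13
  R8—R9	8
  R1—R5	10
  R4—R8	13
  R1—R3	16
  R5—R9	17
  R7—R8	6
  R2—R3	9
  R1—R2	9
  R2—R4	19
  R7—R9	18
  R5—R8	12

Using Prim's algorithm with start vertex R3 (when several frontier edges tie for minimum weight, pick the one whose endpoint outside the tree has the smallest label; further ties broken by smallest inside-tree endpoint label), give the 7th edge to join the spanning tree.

Prim's algorithm from R3:
Step 1: cheapest edge leaving the tree is R2—R3 (9); add R2.
Step 2: cheapest edge leaving the tree is R1—R2 (9); add R1.
Step 3: cheapest edge leaving the tree is R1—R4 (8); add R4.
Step 4: cheapest edge leaving the tree is R1—R5 (10); add R5.
Step 5: cheapest edge leaving the tree is R5—R8 (12); add R8.
Step 6: cheapest edge leaving the tree is R7—R8 (6); add R7.
Step 7: cheapest edge leaving the tree is R8—R9 (8); add R9.
The 7th edge added is R8—R9.

R8-R9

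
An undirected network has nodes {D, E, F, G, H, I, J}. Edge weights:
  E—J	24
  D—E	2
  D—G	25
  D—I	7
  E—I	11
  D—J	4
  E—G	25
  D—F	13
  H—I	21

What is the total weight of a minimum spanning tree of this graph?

72

Kruskal: consider edges lightest-first.
D—E (2): add — endpoints in different components.
D—J (4): add — endpoints in different components.
D—I (7): add — endpoints in different components.
E—I (11): skip — E and I already connected.
D—F (13): add — endpoints in different components.
H—I (21): add — endpoints in different components.
E—J (24): skip — E and J already connected.
D—G (25): add — endpoints in different components.
MST edges: D—E, D—J, D—I, D—F, H—I, D—G; total weight 2+4+7+13+21+25 = 72.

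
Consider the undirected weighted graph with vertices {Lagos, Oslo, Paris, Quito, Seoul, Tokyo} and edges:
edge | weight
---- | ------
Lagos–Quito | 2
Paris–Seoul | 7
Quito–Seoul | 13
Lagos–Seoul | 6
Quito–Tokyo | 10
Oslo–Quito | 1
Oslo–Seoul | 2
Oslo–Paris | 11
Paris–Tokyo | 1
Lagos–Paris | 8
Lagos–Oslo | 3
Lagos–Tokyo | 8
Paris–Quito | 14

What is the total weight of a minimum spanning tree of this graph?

Prim, starting at Paris.
Step 1: cheapest edge leaving the tree is Paris–Tokyo (1); add Tokyo.
Step 2: cheapest edge leaving the tree is Paris–Seoul (7); add Seoul.
Step 3: cheapest edge leaving the tree is Oslo–Seoul (2); add Oslo.
Step 4: cheapest edge leaving the tree is Oslo–Quito (1); add Quito.
Step 5: cheapest edge leaving the tree is Lagos–Quito (2); add Lagos.
MST edges: Paris–Tokyo, Paris–Seoul, Oslo–Seoul, Oslo–Quito, Lagos–Quito; total weight 1+7+2+1+2 = 13.

13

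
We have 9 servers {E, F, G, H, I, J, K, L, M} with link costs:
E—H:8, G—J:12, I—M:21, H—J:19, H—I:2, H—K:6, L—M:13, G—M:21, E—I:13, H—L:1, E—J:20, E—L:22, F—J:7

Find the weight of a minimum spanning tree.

Kruskal: consider edges lightest-first.
H—L (1): add — endpoints in different components.
H—I (2): add — endpoints in different components.
H—K (6): add — endpoints in different components.
F—J (7): add — endpoints in different components.
E—H (8): add — endpoints in different components.
G—J (12): add — endpoints in different components.
E—I (13): skip — E and I already connected.
L—M (13): add — endpoints in different components.
H—J (19): add — endpoints in different components.
MST edges: H—L, H—I, H—K, F—J, E—H, G—J, L—M, H—J; total weight 1+2+6+7+8+12+13+19 = 68.

68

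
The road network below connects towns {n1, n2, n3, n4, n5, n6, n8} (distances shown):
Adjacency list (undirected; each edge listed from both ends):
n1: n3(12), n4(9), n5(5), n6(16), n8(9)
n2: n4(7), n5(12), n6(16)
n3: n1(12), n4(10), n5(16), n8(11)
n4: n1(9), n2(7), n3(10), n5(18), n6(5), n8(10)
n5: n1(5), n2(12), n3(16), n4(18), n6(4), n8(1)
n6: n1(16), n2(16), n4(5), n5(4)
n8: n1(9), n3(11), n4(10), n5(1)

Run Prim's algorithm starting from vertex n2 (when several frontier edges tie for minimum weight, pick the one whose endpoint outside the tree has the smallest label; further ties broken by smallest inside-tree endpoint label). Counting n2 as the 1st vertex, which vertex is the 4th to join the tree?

Prim, starting at n2.
Step 1: cheapest edge leaving the tree is n2-n4 (7); add n4.
Step 2: cheapest edge leaving the tree is n4-n6 (5); add n6.
Step 3: cheapest edge leaving the tree is n5-n6 (4); add n5.
Step 4: cheapest edge leaving the tree is n5-n8 (1); add n8.
Step 5: cheapest edge leaving the tree is n1-n5 (5); add n1.
Step 6: cheapest edge leaving the tree is n3-n4 (10); add n3.
Vertex order: n2, n4, n6, n5, n8, n1, n3. The 4th vertex is n5.

n5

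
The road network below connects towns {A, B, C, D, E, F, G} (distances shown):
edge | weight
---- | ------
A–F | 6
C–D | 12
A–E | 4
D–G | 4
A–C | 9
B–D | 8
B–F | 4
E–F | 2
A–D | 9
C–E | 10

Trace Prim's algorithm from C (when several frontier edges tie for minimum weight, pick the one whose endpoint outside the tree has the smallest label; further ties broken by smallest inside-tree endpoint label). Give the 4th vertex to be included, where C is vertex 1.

F

Prim's algorithm from C:
Step 1: cheapest edge leaving the tree is A–C (9); add A.
Step 2: cheapest edge leaving the tree is A–E (4); add E.
Step 3: cheapest edge leaving the tree is E–F (2); add F.
Step 4: cheapest edge leaving the tree is B–F (4); add B.
Step 5: cheapest edge leaving the tree is B–D (8); add D.
Step 6: cheapest edge leaving the tree is D–G (4); add G.
Vertex order: C, A, E, F, B, D, G. The 4th vertex is F.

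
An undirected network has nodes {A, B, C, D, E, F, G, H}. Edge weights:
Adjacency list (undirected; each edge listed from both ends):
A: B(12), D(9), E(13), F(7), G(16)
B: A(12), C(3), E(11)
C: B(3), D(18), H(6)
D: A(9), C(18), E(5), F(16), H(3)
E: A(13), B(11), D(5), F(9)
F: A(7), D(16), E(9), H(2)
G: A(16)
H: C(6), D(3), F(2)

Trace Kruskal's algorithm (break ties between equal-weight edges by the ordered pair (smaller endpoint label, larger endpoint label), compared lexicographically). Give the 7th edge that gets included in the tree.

Kruskal's algorithm — process edges by increasing weight (ties by edge label):
F–H (2): add — endpoints in different components.
B–C (3): add — endpoints in different components.
D–H (3): add — endpoints in different components.
D–E (5): add — endpoints in different components.
C–H (6): add — endpoints in different components.
A–F (7): add — endpoints in different components.
A–D (9): skip — A and D already connected.
E–F (9): skip — E and F already connected.
B–E (11): skip — B and E already connected.
A–B (12): skip — A and B already connected.
A–E (13): skip — A and E already connected.
A–G (16): add — endpoints in different components.
The 7th edge added is A–G.

A-G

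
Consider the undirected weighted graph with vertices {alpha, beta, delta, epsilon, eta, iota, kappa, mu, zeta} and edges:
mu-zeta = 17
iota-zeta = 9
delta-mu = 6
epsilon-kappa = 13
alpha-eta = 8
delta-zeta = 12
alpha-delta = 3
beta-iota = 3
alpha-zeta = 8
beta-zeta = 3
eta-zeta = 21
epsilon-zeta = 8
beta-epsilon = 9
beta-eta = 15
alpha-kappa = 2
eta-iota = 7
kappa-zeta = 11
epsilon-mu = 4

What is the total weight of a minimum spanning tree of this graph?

36

Sort edges by weight, then run Kruskal:
alpha-kappa (2): add — endpoints in different components.
alpha-delta (3): add — endpoints in different components.
beta-iota (3): add — endpoints in different components.
beta-zeta (3): add — endpoints in different components.
epsilon-mu (4): add — endpoints in different components.
delta-mu (6): add — endpoints in different components.
eta-iota (7): add — endpoints in different components.
alpha-eta (8): add — endpoints in different components.
MST edges: alpha-kappa, alpha-delta, beta-iota, beta-zeta, epsilon-mu, delta-mu, eta-iota, alpha-eta; total weight 2+3+3+3+4+6+7+8 = 36.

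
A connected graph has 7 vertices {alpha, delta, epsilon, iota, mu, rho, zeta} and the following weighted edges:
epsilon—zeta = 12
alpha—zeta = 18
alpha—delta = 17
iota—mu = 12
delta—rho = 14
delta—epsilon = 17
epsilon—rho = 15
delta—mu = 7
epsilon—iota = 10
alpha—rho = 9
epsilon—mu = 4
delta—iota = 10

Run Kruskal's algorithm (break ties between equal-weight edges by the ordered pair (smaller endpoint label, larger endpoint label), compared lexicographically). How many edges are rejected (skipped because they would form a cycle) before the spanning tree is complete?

Kruskal: consider edges lightest-first.
epsilon—mu (4): add. Components now {iota} {zeta} {epsilon,mu} {rho} {delta} {alpha}
delta—mu (7): add. Components now {iota} {zeta} {delta,epsilon,mu} {rho} {alpha}
alpha—rho (9): add. Components now {iota} {zeta} {delta,epsilon,mu} {alpha,rho}
delta—iota (10): add. Components now {delta,epsilon,iota,mu} {zeta} {alpha,rho}
epsilon—iota (10): skip — iota and epsilon already connected.
epsilon—zeta (12): add. Components now {delta,epsilon,iota,mu,zeta} {alpha,rho}
iota—mu (12): skip — iota and mu already connected.
delta—rho (14): add. Components now {alpha,delta,epsilon,iota,mu,rho,zeta}
Edges rejected before the tree was complete: 2.

2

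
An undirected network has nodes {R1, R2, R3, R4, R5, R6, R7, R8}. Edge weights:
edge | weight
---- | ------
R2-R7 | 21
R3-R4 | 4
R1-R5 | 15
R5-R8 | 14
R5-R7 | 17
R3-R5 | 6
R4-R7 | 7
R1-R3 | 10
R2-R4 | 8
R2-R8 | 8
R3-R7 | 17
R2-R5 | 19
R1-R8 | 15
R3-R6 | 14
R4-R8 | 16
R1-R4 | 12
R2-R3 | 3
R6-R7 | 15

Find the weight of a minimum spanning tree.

52

Kruskal: consider edges lightest-first.
R2-R3 (3): add — endpoints in different components.
R3-R4 (4): add — endpoints in different components.
R3-R5 (6): add — endpoints in different components.
R4-R7 (7): add — endpoints in different components.
R2-R4 (8): skip — R4 and R2 already connected.
R2-R8 (8): add — endpoints in different components.
R1-R3 (10): add — endpoints in different components.
R1-R4 (12): skip — R1 and R4 already connected.
R3-R6 (14): add — endpoints in different components.
MST edges: R2-R3, R3-R4, R3-R5, R4-R7, R2-R8, R1-R3, R3-R6; total weight 3+4+6+7+8+10+14 = 52.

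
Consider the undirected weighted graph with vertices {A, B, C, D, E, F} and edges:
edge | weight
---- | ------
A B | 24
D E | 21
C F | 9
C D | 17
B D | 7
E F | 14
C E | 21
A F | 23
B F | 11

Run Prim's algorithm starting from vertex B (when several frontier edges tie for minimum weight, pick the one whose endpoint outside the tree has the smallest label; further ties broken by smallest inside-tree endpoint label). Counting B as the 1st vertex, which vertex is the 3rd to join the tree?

Prim's algorithm from B:
Step 1: frontier [B D 7, B F 11, A B 24] → take B D (7); add D.
Step 2: frontier [B F 11, A B 24, C D 17, D E 21] → take B F (11); add F.
Step 3: frontier [A B 24, C D 17, D E 21, C F 9, E F 14, A F 23] → take C F (9); add C.
Step 4: frontier [A B 24, C E 21, D E 21, E F 14, A F 23] → take E F (14); add E.
Step 5: frontier [A B 24, A F 23] → take A F (23); add A.
Vertex order: B, D, F, C, E, A. The 3rd vertex is F.

F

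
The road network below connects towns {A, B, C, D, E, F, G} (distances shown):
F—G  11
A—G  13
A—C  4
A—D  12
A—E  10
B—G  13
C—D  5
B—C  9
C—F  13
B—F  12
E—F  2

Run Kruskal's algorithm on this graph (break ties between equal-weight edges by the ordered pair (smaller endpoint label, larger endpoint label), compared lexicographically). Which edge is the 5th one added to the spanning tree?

Sort edges by weight, then run Kruskal:
E—F (2): add — endpoints in different components.
A—C (4): add — endpoints in different components.
C—D (5): add — endpoints in different components.
B—C (9): add — endpoints in different components.
A—E (10): add — endpoints in different components.
F—G (11): add — endpoints in different components.
The 5th edge added is A—E.

A-E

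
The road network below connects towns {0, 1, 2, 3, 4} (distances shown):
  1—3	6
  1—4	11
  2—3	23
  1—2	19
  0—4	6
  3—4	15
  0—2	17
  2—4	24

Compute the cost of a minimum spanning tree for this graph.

40

Prim's algorithm from 3:
Step 1: frontier [1—3 6, 3—4 15, 2—3 23] → take 1—3 (6); add 1.
Step 2: frontier [1—4 11, 1—2 19, 3—4 15, 2—3 23] → take 1—4 (11); add 4.
Step 3: frontier [1—2 19, 2—3 23, 0—4 6, 2—4 24] → take 0—4 (6); add 0.
Step 4: frontier [0—2 17, 1—2 19, 2—3 23, 2—4 24] → take 0—2 (17); add 2.
MST edges: 1—3, 1—4, 0—4, 0—2; total weight 6+11+6+17 = 40.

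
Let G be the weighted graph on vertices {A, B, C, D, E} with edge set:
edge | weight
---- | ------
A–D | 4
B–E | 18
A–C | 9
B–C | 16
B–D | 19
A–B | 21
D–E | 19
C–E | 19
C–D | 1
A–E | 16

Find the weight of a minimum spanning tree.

37

Sort edges by weight, then run Kruskal:
C–D (1): add — endpoints in different components.
A–D (4): add — endpoints in different components.
A–C (9): skip — A and C already connected.
A–E (16): add — endpoints in different components.
B–C (16): add — endpoints in different components.
MST edges: C–D, A–D, A–E, B–C; total weight 1+4+16+16 = 37.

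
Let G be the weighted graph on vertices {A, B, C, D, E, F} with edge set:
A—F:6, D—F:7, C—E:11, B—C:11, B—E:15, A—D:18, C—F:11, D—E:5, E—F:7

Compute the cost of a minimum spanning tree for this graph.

Kruskal's algorithm — process edges by increasing weight (ties by edge label):
D—E (5): add — endpoints in different components.
A—F (6): add — endpoints in different components.
D—F (7): add — endpoints in different components.
E—F (7): skip — E and F already connected.
B—C (11): add — endpoints in different components.
C—E (11): add — endpoints in different components.
MST edges: D—E, A—F, D—F, B—C, C—E; total weight 5+6+7+11+11 = 40.

40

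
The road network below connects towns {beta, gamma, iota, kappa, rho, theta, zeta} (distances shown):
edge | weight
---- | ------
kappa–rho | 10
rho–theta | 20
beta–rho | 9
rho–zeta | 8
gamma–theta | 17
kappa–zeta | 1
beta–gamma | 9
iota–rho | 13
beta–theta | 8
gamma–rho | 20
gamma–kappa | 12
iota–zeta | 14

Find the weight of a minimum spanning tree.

48

Sort edges by weight, then run Kruskal:
kappa–zeta (1): add — endpoints in different components.
beta–theta (8): add — endpoints in different components.
rho–zeta (8): add — endpoints in different components.
beta–gamma (9): add — endpoints in different components.
beta–rho (9): add — endpoints in different components.
kappa–rho (10): skip — rho and kappa already connected.
gamma–kappa (12): skip — gamma and kappa already connected.
iota–rho (13): add — endpoints in different components.
MST edges: kappa–zeta, beta–theta, rho–zeta, beta–gamma, beta–rho, iota–rho; total weight 1+8+8+9+9+13 = 48.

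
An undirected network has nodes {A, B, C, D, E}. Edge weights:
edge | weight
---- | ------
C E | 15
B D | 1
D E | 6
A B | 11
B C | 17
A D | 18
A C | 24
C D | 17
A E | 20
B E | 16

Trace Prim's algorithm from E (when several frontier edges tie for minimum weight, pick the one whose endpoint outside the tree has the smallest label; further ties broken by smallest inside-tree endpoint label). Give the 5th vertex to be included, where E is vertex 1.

C

Prim, starting at E.
Step 1: frontier [D E 6, C E 15, B E 16, A E 20] → take D E (6); add D.
Step 2: frontier [B D 1, C D 17, A D 18, C E 15, B E 16, A E 20] → take B D (1); add B.
Step 3: frontier [A B 11, B C 17, C D 17, A D 18, C E 15, A E 20] → take A B (11); add A.
Step 4: frontier [A C 24, B C 17, C D 17, C E 15] → take C E (15); add C.
Vertex order: E, D, B, A, C. The 5th vertex is C.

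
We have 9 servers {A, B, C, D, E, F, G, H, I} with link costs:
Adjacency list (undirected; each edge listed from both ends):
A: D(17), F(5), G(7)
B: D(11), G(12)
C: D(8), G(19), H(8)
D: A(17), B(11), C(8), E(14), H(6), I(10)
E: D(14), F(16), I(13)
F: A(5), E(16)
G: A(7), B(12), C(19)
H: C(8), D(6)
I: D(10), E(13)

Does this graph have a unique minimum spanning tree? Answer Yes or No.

No

Kruskal: consider edges lightest-first.
A F (5): add — endpoints in different components.
D H (6): add — endpoints in different components.
A G (7): add — endpoints in different components.
C D (8): add — endpoints in different components.
C H (8): skip — C and H already connected.
D I (10): add — endpoints in different components.
B D (11): add — endpoints in different components.
B G (12): add — endpoints in different components.
E I (13): add — endpoints in different components.
Non-tree edge C H has weight 8, equal to the heaviest edge on its tree cycle — swapping gives another MST of the same weight. Not unique.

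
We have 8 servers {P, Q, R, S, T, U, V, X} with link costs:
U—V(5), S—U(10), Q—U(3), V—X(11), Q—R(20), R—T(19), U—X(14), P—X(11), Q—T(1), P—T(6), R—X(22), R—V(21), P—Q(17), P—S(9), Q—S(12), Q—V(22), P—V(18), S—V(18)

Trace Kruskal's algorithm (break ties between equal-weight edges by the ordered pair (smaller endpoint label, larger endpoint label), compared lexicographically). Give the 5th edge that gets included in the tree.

P-S

Kruskal's algorithm — process edges by increasing weight (ties by edge label):
Q—T (1): add — endpoints in different components.
Q—U (3): add — endpoints in different components.
U—V (5): add — endpoints in different components.
P—T (6): add — endpoints in different components.
P—S (9): add — endpoints in different components.
S—U (10): skip — U and S already connected.
P—X (11): add — endpoints in different components.
V—X (11): skip — V and X already connected.
Q—S (12): skip — Q and S already connected.
U—X (14): skip — U and X already connected.
P—Q (17): skip — P and Q already connected.
P—V (18): skip — P and V already connected.
S—V (18): skip — V and S already connected.
R—T (19): add — endpoints in different components.
The 5th edge added is P—S.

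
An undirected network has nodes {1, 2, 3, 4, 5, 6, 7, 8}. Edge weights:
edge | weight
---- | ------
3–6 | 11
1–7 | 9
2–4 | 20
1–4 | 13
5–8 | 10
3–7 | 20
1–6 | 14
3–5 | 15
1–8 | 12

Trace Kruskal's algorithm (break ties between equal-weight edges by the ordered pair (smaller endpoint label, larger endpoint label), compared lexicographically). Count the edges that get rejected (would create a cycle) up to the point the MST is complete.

Kruskal's algorithm — process edges by increasing weight (ties by edge label):
1–7 (9): add — endpoints in different components.
5–8 (10): add — endpoints in different components.
3–6 (11): add — endpoints in different components.
1–8 (12): add — endpoints in different components.
1–4 (13): add — endpoints in different components.
1–6 (14): add — endpoints in different components.
3–5 (15): skip — 3 and 5 already connected.
2–4 (20): add — endpoints in different components.
Edges rejected before the tree was complete: 1.

1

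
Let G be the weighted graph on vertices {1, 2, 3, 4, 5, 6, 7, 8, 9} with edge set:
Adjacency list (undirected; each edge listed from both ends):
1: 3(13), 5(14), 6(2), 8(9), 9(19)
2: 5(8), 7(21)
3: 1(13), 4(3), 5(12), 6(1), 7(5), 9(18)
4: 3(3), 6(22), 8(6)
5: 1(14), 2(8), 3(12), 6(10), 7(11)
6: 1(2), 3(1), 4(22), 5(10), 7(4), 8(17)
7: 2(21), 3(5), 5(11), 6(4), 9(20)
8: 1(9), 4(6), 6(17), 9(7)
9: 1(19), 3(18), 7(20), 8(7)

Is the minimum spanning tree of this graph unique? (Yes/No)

Kruskal: consider edges lightest-first.
3-6 (1): add — endpoints in different components.
1-6 (2): add — endpoints in different components.
3-4 (3): add — endpoints in different components.
6-7 (4): add — endpoints in different components.
3-7 (5): skip — 3 and 7 already connected.
4-8 (6): add — endpoints in different components.
8-9 (7): add — endpoints in different components.
2-5 (8): add — endpoints in different components.
1-8 (9): skip — 1 and 8 already connected.
5-6 (10): add — endpoints in different components.
Every non-tree edge has weight strictly greater than the heaviest edge on the tree path between its endpoints, so the MST is unique.

Yes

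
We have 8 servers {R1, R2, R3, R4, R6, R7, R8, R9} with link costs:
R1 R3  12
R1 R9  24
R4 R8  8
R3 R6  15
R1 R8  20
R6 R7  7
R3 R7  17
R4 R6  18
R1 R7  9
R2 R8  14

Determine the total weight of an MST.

92

Sort edges by weight, then run Kruskal:
R6 R7 (7): add — endpoints in different components.
R4 R8 (8): add — endpoints in different components.
R1 R7 (9): add — endpoints in different components.
R1 R3 (12): add — endpoints in different components.
R2 R8 (14): add — endpoints in different components.
R3 R6 (15): skip — R6 and R3 already connected.
R3 R7 (17): skip — R7 and R3 already connected.
R4 R6 (18): add — endpoints in different components.
R1 R8 (20): skip — R8 and R1 already connected.
R1 R9 (24): add — endpoints in different components.
MST edges: R6 R7, R4 R8, R1 R7, R1 R3, R2 R8, R4 R6, R1 R9; total weight 7+8+9+12+14+18+24 = 92.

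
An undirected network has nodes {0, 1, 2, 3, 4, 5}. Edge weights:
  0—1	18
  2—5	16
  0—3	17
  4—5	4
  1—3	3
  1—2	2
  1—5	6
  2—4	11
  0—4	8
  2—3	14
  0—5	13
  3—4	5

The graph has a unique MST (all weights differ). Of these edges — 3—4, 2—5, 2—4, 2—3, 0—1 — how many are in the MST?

Sort edges by weight, then run Kruskal:
1—2 (2): add. Components now {0} {1,2} {3} {4} {5}
1—3 (3): add. Components now {0} {1,2,3} {4} {5}
4—5 (4): add. Components now {0} {1,2,3} {4,5}
3—4 (5): add. Components now {0} {1,2,3,4,5}
1—5 (6): skip — 1 and 5 already connected.
0—4 (8): add. Components now {0,1,2,3,4,5}
MST edge set: {1—2, 1—3, 4—5, 3—4, 0—4}.
Of the listed edges, {3—4} are in the MST → 1.

1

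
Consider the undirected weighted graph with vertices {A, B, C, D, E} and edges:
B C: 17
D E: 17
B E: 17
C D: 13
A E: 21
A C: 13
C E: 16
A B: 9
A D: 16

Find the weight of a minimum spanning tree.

Prim's algorithm from A:
Step 1: cheapest edge leaving the tree is A B (9); add B.
Step 2: cheapest edge leaving the tree is A C (13); add C.
Step 3: cheapest edge leaving the tree is C D (13); add D.
Step 4: cheapest edge leaving the tree is C E (16); add E.
MST edges: A B, A C, C D, C E; total weight 9+13+13+16 = 51.

51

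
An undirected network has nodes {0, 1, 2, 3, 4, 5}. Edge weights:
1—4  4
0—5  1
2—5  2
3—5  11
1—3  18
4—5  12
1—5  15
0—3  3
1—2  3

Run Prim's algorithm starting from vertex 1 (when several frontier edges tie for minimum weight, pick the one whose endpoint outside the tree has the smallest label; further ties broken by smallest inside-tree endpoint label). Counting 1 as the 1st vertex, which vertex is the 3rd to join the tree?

5

Prim's algorithm from 1:
Step 1: frontier [1—2 3, 1—4 4, 1—5 15, 1—3 18] → take 1—2 (3); add 2.
Step 2: frontier [1—4 4, 1—5 15, 1—3 18, 2—5 2] → take 2—5 (2); add 5.
Step 3: frontier [1—4 4, 1—3 18, 0—5 1, 3—5 11, 4—5 12] → take 0—5 (1); add 0.
Step 4: frontier [0—3 3, 1—4 4, 1—3 18, 3—5 11, 4—5 12] → take 0—3 (3); add 3.
Step 5: frontier [1—4 4, 4—5 12] → take 1—4 (4); add 4.
Vertex order: 1, 2, 5, 0, 3, 4. The 3rd vertex is 5.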